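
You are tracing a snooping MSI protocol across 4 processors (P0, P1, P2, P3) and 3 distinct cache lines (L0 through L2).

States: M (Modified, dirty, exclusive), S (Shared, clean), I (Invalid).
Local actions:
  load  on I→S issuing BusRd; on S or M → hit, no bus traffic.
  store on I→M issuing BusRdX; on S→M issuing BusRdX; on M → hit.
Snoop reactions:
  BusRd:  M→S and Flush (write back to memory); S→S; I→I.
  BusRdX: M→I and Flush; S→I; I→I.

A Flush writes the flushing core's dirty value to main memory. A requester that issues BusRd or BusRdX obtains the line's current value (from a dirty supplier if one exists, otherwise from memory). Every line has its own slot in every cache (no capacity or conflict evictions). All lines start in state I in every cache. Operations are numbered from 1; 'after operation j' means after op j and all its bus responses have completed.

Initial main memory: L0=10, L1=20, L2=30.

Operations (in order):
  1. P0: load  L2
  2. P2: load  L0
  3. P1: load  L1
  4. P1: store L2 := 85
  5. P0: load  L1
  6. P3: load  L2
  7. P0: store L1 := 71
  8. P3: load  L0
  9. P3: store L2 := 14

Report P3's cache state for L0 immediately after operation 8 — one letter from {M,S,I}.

[1] P0: load  L2 | P0:S(30), P1:I, P2:I, P3:I | bus: BusRd
[2] P2: load  L0 | P0:I, P1:I, P2:S(10), P3:I | bus: BusRd
[3] P1: load  L1 | P0:I, P1:S(20), P2:I, P3:I | bus: BusRd
[4] P1: store L2 := 85 | P0:I, P1:M(85), P2:I, P3:I | bus: BusRdX
[5] P0: load  L1 | P0:S(20), P1:S(20), P2:I, P3:I | bus: BusRd
[6] P3: load  L2 | P0:I, P1:S(85), P2:I, P3:S(85) | bus: BusRd,Flush
[7] P0: store L1 := 71 | P0:M(71), P1:I, P2:I, P3:I | bus: BusRdX
[8] P3: load  L0 | P0:I, P1:I, P2:S(10), P3:S(10) | bus: BusRd
[9] P3: store L2 := 14 | P0:I, P1:I, P2:I, P3:M(14) | bus: BusRdX

state = S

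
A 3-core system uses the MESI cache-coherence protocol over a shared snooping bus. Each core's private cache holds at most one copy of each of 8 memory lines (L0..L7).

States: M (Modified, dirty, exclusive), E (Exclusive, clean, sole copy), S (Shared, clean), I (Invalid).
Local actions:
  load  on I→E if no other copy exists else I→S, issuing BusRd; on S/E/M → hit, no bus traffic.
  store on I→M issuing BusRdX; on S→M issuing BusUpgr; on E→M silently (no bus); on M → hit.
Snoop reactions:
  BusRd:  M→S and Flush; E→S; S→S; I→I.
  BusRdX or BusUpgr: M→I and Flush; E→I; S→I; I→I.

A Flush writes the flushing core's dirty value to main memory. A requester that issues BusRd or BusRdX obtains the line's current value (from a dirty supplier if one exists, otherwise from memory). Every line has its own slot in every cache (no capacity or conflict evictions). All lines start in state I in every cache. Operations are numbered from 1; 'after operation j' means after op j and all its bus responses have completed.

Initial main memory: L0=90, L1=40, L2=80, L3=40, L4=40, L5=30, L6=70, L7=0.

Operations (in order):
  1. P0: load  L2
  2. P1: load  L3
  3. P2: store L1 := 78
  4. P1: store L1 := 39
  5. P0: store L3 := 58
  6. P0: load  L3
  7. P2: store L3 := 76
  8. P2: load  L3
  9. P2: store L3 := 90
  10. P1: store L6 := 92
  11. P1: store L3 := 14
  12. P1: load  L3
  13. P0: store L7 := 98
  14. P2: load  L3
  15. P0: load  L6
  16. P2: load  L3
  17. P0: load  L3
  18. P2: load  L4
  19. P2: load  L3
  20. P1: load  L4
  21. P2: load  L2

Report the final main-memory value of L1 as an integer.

memory[L1] = 78

1. P0: load  L2  bus=[BusRd]  L2: P0=E P1=I P2=I  mem[L2]=80
2. P1: load  L3  bus=[BusRd]  L3: P0=I P1=E P2=I  mem[L3]=40
3. P2: store L1 := 78  bus=[BusRdX]  L1: P0=I P1=I P2=M  mem[L1]=40
4. P1: store L1 := 39  bus=[BusRdX,Flush]  L1: P0=I P1=M P2=I  mem[L1]=78
5. P0: store L3 := 58  bus=[BusRdX]  L3: P0=M P1=I P2=I  mem[L3]=40
6. P0: load  L3  bus=[-]  L3: P0=M P1=I P2=I  mem[L3]=40
7. P2: store L3 := 76  bus=[BusRdX,Flush]  L3: P0=I P1=I P2=M  mem[L3]=58
8. P2: load  L3  bus=[-]  L3: P0=I P1=I P2=M  mem[L3]=58
9. P2: store L3 := 90  bus=[-]  L3: P0=I P1=I P2=M  mem[L3]=58
10. P1: store L6 := 92  bus=[BusRdX]  L6: P0=I P1=M P2=I  mem[L6]=70
11. P1: store L3 := 14  bus=[BusRdX,Flush]  L3: P0=I P1=M P2=I  mem[L3]=90
12. P1: load  L3  bus=[-]  L3: P0=I P1=M P2=I  mem[L3]=90
13. P0: store L7 := 98  bus=[BusRdX]  L7: P0=M P1=I P2=I  mem[L7]=0
14. P2: load  L3  bus=[BusRd,Flush]  L3: P0=I P1=S P2=S  mem[L3]=14
15. P0: load  L6  bus=[BusRd,Flush]  L6: P0=S P1=S P2=I  mem[L6]=92
16. P2: load  L3  bus=[-]  L3: P0=I P1=S P2=S  mem[L3]=14
17. P0: load  L3  bus=[BusRd]  L3: P0=S P1=S P2=S  mem[L3]=14
18. P2: load  L4  bus=[BusRd]  L4: P0=I P1=I P2=E  mem[L4]=40
19. P2: load  L3  bus=[-]  L3: P0=S P1=S P2=S  mem[L3]=14
20. P1: load  L4  bus=[BusRd]  L4: P0=I P1=S P2=S  mem[L4]=40
21. P2: load  L2  bus=[BusRd]  L2: P0=S P1=I P2=S  mem[L2]=80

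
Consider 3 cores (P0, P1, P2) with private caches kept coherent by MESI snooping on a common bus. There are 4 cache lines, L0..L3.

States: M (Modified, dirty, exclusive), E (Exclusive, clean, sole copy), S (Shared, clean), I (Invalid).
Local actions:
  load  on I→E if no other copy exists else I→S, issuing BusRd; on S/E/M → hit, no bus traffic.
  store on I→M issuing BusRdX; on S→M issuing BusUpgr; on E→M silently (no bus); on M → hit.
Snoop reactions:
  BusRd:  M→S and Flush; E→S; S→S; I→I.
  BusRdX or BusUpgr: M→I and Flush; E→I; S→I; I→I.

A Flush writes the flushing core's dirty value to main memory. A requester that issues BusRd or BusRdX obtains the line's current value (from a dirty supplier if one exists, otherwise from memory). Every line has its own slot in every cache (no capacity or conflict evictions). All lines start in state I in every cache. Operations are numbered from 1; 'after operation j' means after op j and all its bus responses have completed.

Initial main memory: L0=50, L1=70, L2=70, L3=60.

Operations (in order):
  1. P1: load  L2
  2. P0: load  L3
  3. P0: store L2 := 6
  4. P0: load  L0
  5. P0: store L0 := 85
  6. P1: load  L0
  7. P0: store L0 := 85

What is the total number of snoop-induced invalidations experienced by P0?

invalidations = 0

  op1 P1: load  L2 → I/E/I on L2; bus BusRd; mem=70
  op2 P0: load  L3 → E/I/I on L3; bus BusRd; mem=60
  op3 P0: store L2 := 6 → M/I/I on L2; bus BusRdX; mem=70
  op4 P0: load  L0 → E/I/I on L0; bus BusRd; mem=50
  op5 P0: store L0 := 85 → M/I/I on L0; bus (none); mem=50
  op6 P1: load  L0 → S/S/I on L0; bus BusRd Flush; mem=85
  op7 P0: store L0 := 85 → M/I/I on L0; bus BusUpgr; mem=85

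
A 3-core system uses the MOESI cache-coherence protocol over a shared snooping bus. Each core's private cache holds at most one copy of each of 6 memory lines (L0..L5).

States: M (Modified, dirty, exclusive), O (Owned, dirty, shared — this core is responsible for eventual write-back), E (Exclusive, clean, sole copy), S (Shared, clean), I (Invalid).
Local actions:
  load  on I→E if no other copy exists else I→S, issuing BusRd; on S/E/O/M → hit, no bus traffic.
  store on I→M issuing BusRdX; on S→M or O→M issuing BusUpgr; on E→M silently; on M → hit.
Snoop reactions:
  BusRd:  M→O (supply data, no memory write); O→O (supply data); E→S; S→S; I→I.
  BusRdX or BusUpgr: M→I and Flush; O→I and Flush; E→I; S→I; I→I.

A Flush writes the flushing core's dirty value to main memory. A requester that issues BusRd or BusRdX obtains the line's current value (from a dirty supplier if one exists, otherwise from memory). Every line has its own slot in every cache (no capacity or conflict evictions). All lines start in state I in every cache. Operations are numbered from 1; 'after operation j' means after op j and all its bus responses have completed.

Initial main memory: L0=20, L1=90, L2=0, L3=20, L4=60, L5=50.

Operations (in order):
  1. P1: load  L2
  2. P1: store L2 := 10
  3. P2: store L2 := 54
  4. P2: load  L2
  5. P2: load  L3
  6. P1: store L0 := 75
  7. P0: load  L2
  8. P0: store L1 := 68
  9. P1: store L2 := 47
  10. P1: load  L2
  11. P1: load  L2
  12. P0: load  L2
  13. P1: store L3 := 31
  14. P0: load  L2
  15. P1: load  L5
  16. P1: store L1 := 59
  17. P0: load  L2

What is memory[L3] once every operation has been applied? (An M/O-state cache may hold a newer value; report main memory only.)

step 1: P1: load  L2  ⟶  IEI  (L2)  txn=BusRd  M[L2]=0
step 2: P1: store L2 := 10  ⟶  IMI  (L2)  txn=∅  M[L2]=0
step 3: P2: store L2 := 54  ⟶  IIM  (L2)  txn=BusRdX+Flush  M[L2]=10
step 4: P2: load  L2  ⟶  IIM  (L2)  txn=∅  M[L2]=10
step 5: P2: load  L3  ⟶  IIE  (L3)  txn=BusRd  M[L3]=20
step 6: P1: store L0 := 75  ⟶  IMI  (L0)  txn=BusRdX  M[L0]=20
step 7: P0: load  L2  ⟶  SIO  (L2)  txn=BusRd  M[L2]=10
step 8: P0: store L1 := 68  ⟶  MII  (L1)  txn=BusRdX  M[L1]=90
step 9: P1: store L2 := 47  ⟶  IMI  (L2)  txn=BusRdX+Flush  M[L2]=54
step 10: P1: load  L2  ⟶  IMI  (L2)  txn=∅  M[L2]=54
step 11: P1: load  L2  ⟶  IMI  (L2)  txn=∅  M[L2]=54
step 12: P0: load  L2  ⟶  SOI  (L2)  txn=BusRd  M[L2]=54
step 13: P1: store L3 := 31  ⟶  IMI  (L3)  txn=BusRdX  M[L3]=20
step 14: P0: load  L2  ⟶  SOI  (L2)  txn=∅  M[L2]=54
step 15: P1: load  L5  ⟶  IEI  (L5)  txn=BusRd  M[L5]=50
step 16: P1: store L1 := 59  ⟶  IMI  (L1)  txn=BusRdX+Flush  M[L1]=68
step 17: P0: load  L2  ⟶  SOI  (L2)  txn=∅  M[L2]=54

memory[L3] = 20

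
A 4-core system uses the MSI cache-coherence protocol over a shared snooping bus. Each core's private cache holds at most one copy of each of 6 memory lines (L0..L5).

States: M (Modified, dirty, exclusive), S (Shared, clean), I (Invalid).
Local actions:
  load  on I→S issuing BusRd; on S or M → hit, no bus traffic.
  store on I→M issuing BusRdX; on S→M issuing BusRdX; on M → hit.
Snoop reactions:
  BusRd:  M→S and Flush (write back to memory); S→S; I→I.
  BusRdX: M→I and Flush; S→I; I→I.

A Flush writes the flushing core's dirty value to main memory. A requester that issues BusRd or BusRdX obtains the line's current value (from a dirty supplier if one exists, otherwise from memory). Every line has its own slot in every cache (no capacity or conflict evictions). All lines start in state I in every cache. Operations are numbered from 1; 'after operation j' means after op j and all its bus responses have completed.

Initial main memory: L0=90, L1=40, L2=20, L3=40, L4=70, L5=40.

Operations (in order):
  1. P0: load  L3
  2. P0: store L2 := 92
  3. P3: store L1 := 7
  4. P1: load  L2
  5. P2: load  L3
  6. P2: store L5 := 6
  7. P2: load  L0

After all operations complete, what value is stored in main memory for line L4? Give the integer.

  op1 P0: load  L3 → S/I/I/I on L3; bus BusRd; mem=40
  op2 P0: store L2 := 92 → M/I/I/I on L2; bus BusRdX; mem=20
  op3 P3: store L1 := 7 → I/I/I/M on L1; bus BusRdX; mem=40
  op4 P1: load  L2 → S/S/I/I on L2; bus BusRd Flush; mem=92
  op5 P2: load  L3 → S/I/S/I on L3; bus BusRd; mem=40
  op6 P2: store L5 := 6 → I/I/M/I on L5; bus BusRdX; mem=40
  op7 P2: load  L0 → I/I/S/I on L0; bus BusRd; mem=90

memory[L4] = 70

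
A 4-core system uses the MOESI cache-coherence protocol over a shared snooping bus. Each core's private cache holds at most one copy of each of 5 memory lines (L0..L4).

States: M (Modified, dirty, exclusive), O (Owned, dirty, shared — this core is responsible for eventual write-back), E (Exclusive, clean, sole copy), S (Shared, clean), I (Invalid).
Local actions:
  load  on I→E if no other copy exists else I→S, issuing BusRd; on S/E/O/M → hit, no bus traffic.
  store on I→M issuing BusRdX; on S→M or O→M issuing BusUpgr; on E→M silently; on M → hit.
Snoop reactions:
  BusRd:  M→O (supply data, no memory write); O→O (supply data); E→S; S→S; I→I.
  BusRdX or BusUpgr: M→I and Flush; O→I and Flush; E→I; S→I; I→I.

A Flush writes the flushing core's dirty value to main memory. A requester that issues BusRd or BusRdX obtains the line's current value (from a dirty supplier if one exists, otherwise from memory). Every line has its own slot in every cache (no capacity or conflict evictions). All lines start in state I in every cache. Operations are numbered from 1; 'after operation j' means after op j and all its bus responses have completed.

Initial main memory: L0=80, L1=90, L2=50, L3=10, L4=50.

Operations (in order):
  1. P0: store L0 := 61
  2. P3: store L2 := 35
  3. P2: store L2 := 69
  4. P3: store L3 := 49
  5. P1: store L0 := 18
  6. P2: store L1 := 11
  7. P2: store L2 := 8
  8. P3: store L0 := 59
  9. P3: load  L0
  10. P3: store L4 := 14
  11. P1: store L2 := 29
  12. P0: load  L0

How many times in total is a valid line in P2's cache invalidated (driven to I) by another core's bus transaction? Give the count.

invalidations = 1

1. P0: store L0 := 61  bus=[BusRdX]  L0: P0=M P1=I P2=I P3=I  mem[L0]=80
2. P3: store L2 := 35  bus=[BusRdX]  L2: P0=I P1=I P2=I P3=M  mem[L2]=50
3. P2: store L2 := 69  bus=[BusRdX,Flush]  L2: P0=I P1=I P2=M P3=I  mem[L2]=35
4. P3: store L3 := 49  bus=[BusRdX]  L3: P0=I P1=I P2=I P3=M  mem[L3]=10
5. P1: store L0 := 18  bus=[BusRdX,Flush]  L0: P0=I P1=M P2=I P3=I  mem[L0]=61
6. P2: store L1 := 11  bus=[BusRdX]  L1: P0=I P1=I P2=M P3=I  mem[L1]=90
7. P2: store L2 := 8  bus=[-]  L2: P0=I P1=I P2=M P3=I  mem[L2]=35
8. P3: store L0 := 59  bus=[BusRdX,Flush]  L0: P0=I P1=I P2=I P3=M  mem[L0]=18
9. P3: load  L0  bus=[-]  L0: P0=I P1=I P2=I P3=M  mem[L0]=18
10. P3: store L4 := 14  bus=[BusRdX]  L4: P0=I P1=I P2=I P3=M  mem[L4]=50
11. P1: store L2 := 29  bus=[BusRdX,Flush]  L2: P0=I P1=M P2=I P3=I  mem[L2]=8
12. P0: load  L0  bus=[BusRd]  L0: P0=S P1=I P2=I P3=O  mem[L0]=18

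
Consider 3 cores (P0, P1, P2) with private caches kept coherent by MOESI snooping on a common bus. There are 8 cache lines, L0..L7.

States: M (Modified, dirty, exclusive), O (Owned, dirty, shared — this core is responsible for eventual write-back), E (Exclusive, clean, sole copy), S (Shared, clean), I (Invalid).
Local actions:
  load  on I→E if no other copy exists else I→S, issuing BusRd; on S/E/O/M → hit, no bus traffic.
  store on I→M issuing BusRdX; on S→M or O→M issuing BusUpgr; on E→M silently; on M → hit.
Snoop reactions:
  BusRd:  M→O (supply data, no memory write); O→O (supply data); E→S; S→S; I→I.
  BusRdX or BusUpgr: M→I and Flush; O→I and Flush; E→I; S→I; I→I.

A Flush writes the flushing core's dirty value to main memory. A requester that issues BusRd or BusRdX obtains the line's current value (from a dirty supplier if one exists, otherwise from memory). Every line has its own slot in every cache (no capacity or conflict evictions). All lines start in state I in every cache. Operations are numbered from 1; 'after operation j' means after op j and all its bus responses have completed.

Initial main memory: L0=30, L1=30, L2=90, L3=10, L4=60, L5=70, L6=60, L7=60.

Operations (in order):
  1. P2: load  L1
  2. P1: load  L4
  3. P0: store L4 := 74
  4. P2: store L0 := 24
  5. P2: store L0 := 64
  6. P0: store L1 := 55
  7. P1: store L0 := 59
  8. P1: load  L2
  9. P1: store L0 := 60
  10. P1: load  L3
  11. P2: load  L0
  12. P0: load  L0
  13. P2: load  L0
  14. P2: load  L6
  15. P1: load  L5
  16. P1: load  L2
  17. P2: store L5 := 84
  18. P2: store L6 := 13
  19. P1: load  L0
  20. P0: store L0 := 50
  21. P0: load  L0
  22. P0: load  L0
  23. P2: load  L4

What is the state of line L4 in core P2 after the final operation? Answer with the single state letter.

  op1 P2: load  L1 → I/I/E on L1; bus BusRd; mem=30
  op2 P1: load  L4 → I/E/I on L4; bus BusRd; mem=60
  op3 P0: store L4 := 74 → M/I/I on L4; bus BusRdX; mem=60
  op4 P2: store L0 := 24 → I/I/M on L0; bus BusRdX; mem=30
  op5 P2: store L0 := 64 → I/I/M on L0; bus (none); mem=30
  op6 P0: store L1 := 55 → M/I/I on L1; bus BusRdX; mem=30
  op7 P1: store L0 := 59 → I/M/I on L0; bus BusRdX Flush; mem=64
  op8 P1: load  L2 → I/E/I on L2; bus BusRd; mem=90
  op9 P1: store L0 := 60 → I/M/I on L0; bus (none); mem=64
  op10 P1: load  L3 → I/E/I on L3; bus BusRd; mem=10
  op11 P2: load  L0 → I/O/S on L0; bus BusRd; mem=64
  op12 P0: load  L0 → S/O/S on L0; bus BusRd; mem=64
  op13 P2: load  L0 → S/O/S on L0; bus (none); mem=64
  op14 P2: load  L6 → I/I/E on L6; bus BusRd; mem=60
  op15 P1: load  L5 → I/E/I on L5; bus BusRd; mem=70
  op16 P1: load  L2 → I/E/I on L2; bus (none); mem=90
  op17 P2: store L5 := 84 → I/I/M on L5; bus BusRdX; mem=70
  op18 P2: store L6 := 13 → I/I/M on L6; bus (none); mem=60
  op19 P1: load  L0 → S/O/S on L0; bus (none); mem=64
  op20 P0: store L0 := 50 → M/I/I on L0; bus BusUpgr Flush; mem=60
  op21 P0: load  L0 → M/I/I on L0; bus (none); mem=60
  op22 P0: load  L0 → M/I/I on L0; bus (none); mem=60
  op23 P2: load  L4 → O/I/S on L4; bus BusRd; mem=60

state = S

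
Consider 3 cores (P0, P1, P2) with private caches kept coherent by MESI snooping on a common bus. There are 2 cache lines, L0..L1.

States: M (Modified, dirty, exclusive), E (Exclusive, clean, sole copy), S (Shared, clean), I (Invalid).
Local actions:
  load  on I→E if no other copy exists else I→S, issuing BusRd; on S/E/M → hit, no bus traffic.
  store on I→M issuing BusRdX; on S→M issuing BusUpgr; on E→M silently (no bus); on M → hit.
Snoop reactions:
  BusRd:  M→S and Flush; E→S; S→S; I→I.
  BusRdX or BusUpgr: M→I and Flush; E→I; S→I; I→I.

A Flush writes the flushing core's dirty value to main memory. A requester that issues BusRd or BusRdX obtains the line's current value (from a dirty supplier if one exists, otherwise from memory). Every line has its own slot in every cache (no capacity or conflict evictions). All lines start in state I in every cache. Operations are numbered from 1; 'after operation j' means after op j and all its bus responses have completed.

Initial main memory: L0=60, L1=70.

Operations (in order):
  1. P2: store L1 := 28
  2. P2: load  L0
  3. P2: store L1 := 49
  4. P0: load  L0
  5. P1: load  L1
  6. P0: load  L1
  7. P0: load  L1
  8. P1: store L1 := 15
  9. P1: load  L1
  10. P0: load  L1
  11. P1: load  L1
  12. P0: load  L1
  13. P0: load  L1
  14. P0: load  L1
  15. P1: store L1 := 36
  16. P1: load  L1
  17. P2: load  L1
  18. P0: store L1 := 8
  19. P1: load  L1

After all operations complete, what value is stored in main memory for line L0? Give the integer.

step 1: P2: store L1 := 28  ⟶  IIM  (L1)  txn=BusRdX  M[L1]=70
step 2: P2: load  L0  ⟶  IIE  (L0)  txn=BusRd  M[L0]=60
step 3: P2: store L1 := 49  ⟶  IIM  (L1)  txn=∅  M[L1]=70
step 4: P0: load  L0  ⟶  SIS  (L0)  txn=BusRd  M[L0]=60
step 5: P1: load  L1  ⟶  ISS  (L1)  txn=BusRd+Flush  M[L1]=49
step 6: P0: load  L1  ⟶  SSS  (L1)  txn=BusRd  M[L1]=49
step 7: P0: load  L1  ⟶  SSS  (L1)  txn=∅  M[L1]=49
step 8: P1: store L1 := 15  ⟶  IMI  (L1)  txn=BusUpgr  M[L1]=49
step 9: P1: load  L1  ⟶  IMI  (L1)  txn=∅  M[L1]=49
step 10: P0: load  L1  ⟶  SSI  (L1)  txn=BusRd+Flush  M[L1]=15
step 11: P1: load  L1  ⟶  SSI  (L1)  txn=∅  M[L1]=15
step 12: P0: load  L1  ⟶  SSI  (L1)  txn=∅  M[L1]=15
step 13: P0: load  L1  ⟶  SSI  (L1)  txn=∅  M[L1]=15
step 14: P0: load  L1  ⟶  SSI  (L1)  txn=∅  M[L1]=15
step 15: P1: store L1 := 36  ⟶  IMI  (L1)  txn=BusUpgr  M[L1]=15
step 16: P1: load  L1  ⟶  IMI  (L1)  txn=∅  M[L1]=15
step 17: P2: load  L1  ⟶  ISS  (L1)  txn=BusRd+Flush  M[L1]=36
step 18: P0: store L1 := 8  ⟶  MII  (L1)  txn=BusRdX  M[L1]=36
step 19: P1: load  L1  ⟶  SSI  (L1)  txn=BusRd+Flush  M[L1]=8

memory[L0] = 60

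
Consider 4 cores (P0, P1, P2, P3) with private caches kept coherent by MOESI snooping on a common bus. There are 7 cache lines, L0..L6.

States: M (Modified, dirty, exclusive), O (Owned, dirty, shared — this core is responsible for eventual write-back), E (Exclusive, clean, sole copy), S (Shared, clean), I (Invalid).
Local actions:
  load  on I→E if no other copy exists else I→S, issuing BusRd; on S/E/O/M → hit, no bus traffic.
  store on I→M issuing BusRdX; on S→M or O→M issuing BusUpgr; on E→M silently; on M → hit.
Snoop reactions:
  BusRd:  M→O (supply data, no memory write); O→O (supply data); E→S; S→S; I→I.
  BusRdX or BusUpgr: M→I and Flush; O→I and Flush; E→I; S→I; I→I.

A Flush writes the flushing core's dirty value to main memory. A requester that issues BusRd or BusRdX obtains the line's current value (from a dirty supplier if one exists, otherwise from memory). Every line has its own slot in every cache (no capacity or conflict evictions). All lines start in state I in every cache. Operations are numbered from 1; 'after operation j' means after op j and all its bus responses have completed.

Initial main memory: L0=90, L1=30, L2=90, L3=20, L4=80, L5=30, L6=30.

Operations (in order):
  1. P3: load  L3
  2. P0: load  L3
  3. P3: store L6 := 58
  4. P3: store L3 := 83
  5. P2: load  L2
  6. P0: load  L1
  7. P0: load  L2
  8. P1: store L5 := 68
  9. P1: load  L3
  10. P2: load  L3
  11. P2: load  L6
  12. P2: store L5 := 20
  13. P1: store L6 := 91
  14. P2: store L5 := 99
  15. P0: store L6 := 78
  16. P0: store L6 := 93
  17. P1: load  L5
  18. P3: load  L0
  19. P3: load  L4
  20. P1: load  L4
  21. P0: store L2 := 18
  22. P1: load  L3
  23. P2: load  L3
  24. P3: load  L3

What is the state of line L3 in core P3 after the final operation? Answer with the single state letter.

state = O

step 1: P3: load  L3  ⟶  IIIE  (L3)  txn=BusRd  M[L3]=20
step 2: P0: load  L3  ⟶  SIIS  (L3)  txn=BusRd  M[L3]=20
step 3: P3: store L6 := 58  ⟶  IIIM  (L6)  txn=BusRdX  M[L6]=30
step 4: P3: store L3 := 83  ⟶  IIIM  (L3)  txn=BusUpgr  M[L3]=20
step 5: P2: load  L2  ⟶  IIEI  (L2)  txn=BusRd  M[L2]=90
step 6: P0: load  L1  ⟶  EIII  (L1)  txn=BusRd  M[L1]=30
step 7: P0: load  L2  ⟶  SISI  (L2)  txn=BusRd  M[L2]=90
step 8: P1: store L5 := 68  ⟶  IMII  (L5)  txn=BusRdX  M[L5]=30
step 9: P1: load  L3  ⟶  ISIO  (L3)  txn=BusRd  M[L3]=20
step 10: P2: load  L3  ⟶  ISSO  (L3)  txn=BusRd  M[L3]=20
step 11: P2: load  L6  ⟶  IISO  (L6)  txn=BusRd  M[L6]=30
step 12: P2: store L5 := 20  ⟶  IIMI  (L5)  txn=BusRdX+Flush  M[L5]=68
step 13: P1: store L6 := 91  ⟶  IMII  (L6)  txn=BusRdX+Flush  M[L6]=58
step 14: P2: store L5 := 99  ⟶  IIMI  (L5)  txn=∅  M[L5]=68
step 15: P0: store L6 := 78  ⟶  MIII  (L6)  txn=BusRdX+Flush  M[L6]=91
step 16: P0: store L6 := 93  ⟶  MIII  (L6)  txn=∅  M[L6]=91
step 17: P1: load  L5  ⟶  ISOI  (L5)  txn=BusRd  M[L5]=68
step 18: P3: load  L0  ⟶  IIIE  (L0)  txn=BusRd  M[L0]=90
step 19: P3: load  L4  ⟶  IIIE  (L4)  txn=BusRd  M[L4]=80
step 20: P1: load  L4  ⟶  ISIS  (L4)  txn=BusRd  M[L4]=80
step 21: P0: store L2 := 18  ⟶  MIII  (L2)  txn=BusUpgr  M[L2]=90
step 22: P1: load  L3  ⟶  ISSO  (L3)  txn=∅  M[L3]=20
step 23: P2: load  L3  ⟶  ISSO  (L3)  txn=∅  M[L3]=20
step 24: P3: load  L3  ⟶  ISSO  (L3)  txn=∅  M[L3]=20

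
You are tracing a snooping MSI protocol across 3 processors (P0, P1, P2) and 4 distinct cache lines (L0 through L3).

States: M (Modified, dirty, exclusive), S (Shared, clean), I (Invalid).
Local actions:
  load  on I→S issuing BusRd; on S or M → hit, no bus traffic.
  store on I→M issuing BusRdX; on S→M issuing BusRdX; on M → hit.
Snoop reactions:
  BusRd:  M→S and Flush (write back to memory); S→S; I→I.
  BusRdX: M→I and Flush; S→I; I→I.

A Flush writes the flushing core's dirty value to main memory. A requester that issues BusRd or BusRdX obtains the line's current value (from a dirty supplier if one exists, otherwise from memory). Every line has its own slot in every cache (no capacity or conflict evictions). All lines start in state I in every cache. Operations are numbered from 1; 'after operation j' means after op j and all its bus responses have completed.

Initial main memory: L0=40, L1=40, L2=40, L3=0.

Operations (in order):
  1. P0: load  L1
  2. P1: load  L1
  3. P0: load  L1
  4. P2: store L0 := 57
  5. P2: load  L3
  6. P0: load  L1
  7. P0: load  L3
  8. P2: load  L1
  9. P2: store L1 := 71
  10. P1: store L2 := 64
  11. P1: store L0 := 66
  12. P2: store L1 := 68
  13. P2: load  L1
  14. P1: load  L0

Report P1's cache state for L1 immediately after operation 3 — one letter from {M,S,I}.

state = S

[1] P0: load  L1 | P0:S(40), P1:I, P2:I | bus: BusRd
[2] P1: load  L1 | P0:S(40), P1:S(40), P2:I | bus: BusRd
[3] P0: load  L1 | P0:S(40), P1:S(40), P2:I | bus: none
[4] P2: store L0 := 57 | P0:I, P1:I, P2:M(57) | bus: BusRdX
[5] P2: load  L3 | P0:I, P1:I, P2:S(0) | bus: BusRd
[6] P0: load  L1 | P0:S(40), P1:S(40), P2:I | bus: none
[7] P0: load  L3 | P0:S(0), P1:I, P2:S(0) | bus: BusRd
[8] P2: load  L1 | P0:S(40), P1:S(40), P2:S(40) | bus: BusRd
[9] P2: store L1 := 71 | P0:I, P1:I, P2:M(71) | bus: BusRdX
[10] P1: store L2 := 64 | P0:I, P1:M(64), P2:I | bus: BusRdX
[11] P1: store L0 := 66 | P0:I, P1:M(66), P2:I | bus: BusRdX,Flush
[12] P2: store L1 := 68 | P0:I, P1:I, P2:M(68) | bus: none
[13] P2: load  L1 | P0:I, P1:I, P2:M(68) | bus: none
[14] P1: load  L0 | P0:I, P1:M(66), P2:I | bus: none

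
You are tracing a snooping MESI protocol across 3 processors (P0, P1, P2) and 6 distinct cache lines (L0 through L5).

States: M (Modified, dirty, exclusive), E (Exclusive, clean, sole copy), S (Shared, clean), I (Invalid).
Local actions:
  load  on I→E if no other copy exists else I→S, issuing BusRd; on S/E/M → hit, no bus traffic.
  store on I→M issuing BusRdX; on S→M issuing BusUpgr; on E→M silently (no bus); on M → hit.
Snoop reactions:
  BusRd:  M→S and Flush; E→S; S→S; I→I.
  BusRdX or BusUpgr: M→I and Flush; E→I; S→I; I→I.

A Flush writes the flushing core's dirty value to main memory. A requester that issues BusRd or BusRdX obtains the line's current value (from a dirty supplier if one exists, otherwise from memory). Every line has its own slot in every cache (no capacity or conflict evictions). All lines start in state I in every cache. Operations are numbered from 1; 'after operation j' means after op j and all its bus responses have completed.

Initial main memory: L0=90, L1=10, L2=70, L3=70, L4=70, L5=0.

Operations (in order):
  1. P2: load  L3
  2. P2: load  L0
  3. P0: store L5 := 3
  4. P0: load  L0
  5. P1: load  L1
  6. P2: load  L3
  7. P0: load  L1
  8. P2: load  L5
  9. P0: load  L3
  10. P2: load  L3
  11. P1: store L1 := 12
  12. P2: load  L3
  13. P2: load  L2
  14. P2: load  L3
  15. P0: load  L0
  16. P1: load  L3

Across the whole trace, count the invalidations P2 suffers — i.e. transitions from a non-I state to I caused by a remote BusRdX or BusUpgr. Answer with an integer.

step 1: P2: load  L3  ⟶  IIE  (L3)  txn=BusRd  M[L3]=70
step 2: P2: load  L0  ⟶  IIE  (L0)  txn=BusRd  M[L0]=90
step 3: P0: store L5 := 3  ⟶  MII  (L5)  txn=BusRdX  M[L5]=0
step 4: P0: load  L0  ⟶  SIS  (L0)  txn=BusRd  M[L0]=90
step 5: P1: load  L1  ⟶  IEI  (L1)  txn=BusRd  M[L1]=10
step 6: P2: load  L3  ⟶  IIE  (L3)  txn=∅  M[L3]=70
step 7: P0: load  L1  ⟶  SSI  (L1)  txn=BusRd  M[L1]=10
step 8: P2: load  L5  ⟶  SIS  (L5)  txn=BusRd+Flush  M[L5]=3
step 9: P0: load  L3  ⟶  SIS  (L3)  txn=BusRd  M[L3]=70
step 10: P2: load  L3  ⟶  SIS  (L3)  txn=∅  M[L3]=70
step 11: P1: store L1 := 12  ⟶  IMI  (L1)  txn=BusUpgr  M[L1]=10
step 12: P2: load  L3  ⟶  SIS  (L3)  txn=∅  M[L3]=70
step 13: P2: load  L2  ⟶  IIE  (L2)  txn=BusRd  M[L2]=70
step 14: P2: load  L3  ⟶  SIS  (L3)  txn=∅  M[L3]=70
step 15: P0: load  L0  ⟶  SIS  (L0)  txn=∅  M[L0]=90
step 16: P1: load  L3  ⟶  SSS  (L3)  txn=BusRd  M[L3]=70

invalidations = 0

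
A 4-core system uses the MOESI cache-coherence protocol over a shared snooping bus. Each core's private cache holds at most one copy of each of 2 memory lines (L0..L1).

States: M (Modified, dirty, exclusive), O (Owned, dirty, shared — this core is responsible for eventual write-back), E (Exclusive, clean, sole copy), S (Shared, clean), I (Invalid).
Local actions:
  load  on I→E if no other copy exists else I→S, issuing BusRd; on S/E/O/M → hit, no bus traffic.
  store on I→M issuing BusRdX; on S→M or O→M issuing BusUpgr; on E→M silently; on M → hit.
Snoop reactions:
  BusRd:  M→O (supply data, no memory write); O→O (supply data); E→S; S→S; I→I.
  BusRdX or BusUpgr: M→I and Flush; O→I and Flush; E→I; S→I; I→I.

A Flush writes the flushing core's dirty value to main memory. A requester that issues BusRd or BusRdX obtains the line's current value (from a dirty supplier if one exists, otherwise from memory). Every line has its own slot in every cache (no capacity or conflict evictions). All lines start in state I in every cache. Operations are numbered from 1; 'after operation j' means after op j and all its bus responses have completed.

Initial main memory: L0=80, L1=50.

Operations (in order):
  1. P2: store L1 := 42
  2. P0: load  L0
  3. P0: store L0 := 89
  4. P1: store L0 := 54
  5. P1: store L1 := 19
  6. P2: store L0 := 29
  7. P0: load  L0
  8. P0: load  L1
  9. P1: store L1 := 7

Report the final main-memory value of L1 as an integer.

  op1 P2: store L1 := 42 → I/I/M/I on L1; bus BusRdX; mem=50
  op2 P0: load  L0 → E/I/I/I on L0; bus BusRd; mem=80
  op3 P0: store L0 := 89 → M/I/I/I on L0; bus (none); mem=80
  op4 P1: store L0 := 54 → I/M/I/I on L0; bus BusRdX Flush; mem=89
  op5 P1: store L1 := 19 → I/M/I/I on L1; bus BusRdX Flush; mem=42
  op6 P2: store L0 := 29 → I/I/M/I on L0; bus BusRdX Flush; mem=54
  op7 P0: load  L0 → S/I/O/I on L0; bus BusRd; mem=54
  op8 P0: load  L1 → S/O/I/I on L1; bus BusRd; mem=42
  op9 P1: store L1 := 7 → I/M/I/I on L1; bus BusUpgr; mem=42

memory[L1] = 42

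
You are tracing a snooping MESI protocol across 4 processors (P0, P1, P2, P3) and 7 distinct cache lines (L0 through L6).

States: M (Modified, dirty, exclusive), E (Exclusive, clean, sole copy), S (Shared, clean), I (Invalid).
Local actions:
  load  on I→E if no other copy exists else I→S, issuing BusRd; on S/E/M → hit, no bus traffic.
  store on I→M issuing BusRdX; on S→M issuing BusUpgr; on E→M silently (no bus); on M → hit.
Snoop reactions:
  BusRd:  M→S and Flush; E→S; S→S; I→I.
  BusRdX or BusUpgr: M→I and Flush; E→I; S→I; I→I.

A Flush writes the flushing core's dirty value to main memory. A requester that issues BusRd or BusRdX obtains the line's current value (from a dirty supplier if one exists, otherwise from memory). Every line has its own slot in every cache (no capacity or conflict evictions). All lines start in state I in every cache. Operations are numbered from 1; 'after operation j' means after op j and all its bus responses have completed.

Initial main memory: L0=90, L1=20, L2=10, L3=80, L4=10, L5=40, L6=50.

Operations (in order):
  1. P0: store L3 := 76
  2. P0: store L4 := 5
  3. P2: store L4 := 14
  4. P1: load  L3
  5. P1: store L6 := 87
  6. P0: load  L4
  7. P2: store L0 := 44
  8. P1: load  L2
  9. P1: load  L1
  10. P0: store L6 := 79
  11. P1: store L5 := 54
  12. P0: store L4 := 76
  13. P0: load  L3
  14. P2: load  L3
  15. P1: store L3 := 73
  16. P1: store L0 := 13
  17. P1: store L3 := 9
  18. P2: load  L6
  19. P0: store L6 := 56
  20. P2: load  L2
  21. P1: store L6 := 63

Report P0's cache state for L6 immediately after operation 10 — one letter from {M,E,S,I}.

state = M

  op1 P0: store L3 := 76 → M/I/I/I on L3; bus BusRdX; mem=80
  op2 P0: store L4 := 5 → M/I/I/I on L4; bus BusRdX; mem=10
  op3 P2: store L4 := 14 → I/I/M/I on L4; bus BusRdX Flush; mem=5
  op4 P1: load  L3 → S/S/I/I on L3; bus BusRd Flush; mem=76
  op5 P1: store L6 := 87 → I/M/I/I on L6; bus BusRdX; mem=50
  op6 P0: load  L4 → S/I/S/I on L4; bus BusRd Flush; mem=14
  op7 P2: store L0 := 44 → I/I/M/I on L0; bus BusRdX; mem=90
  op8 P1: load  L2 → I/E/I/I on L2; bus BusRd; mem=10
  op9 P1: load  L1 → I/E/I/I on L1; bus BusRd; mem=20
  op10 P0: store L6 := 79 → M/I/I/I on L6; bus BusRdX Flush; mem=87
  op11 P1: store L5 := 54 → I/M/I/I on L5; bus BusRdX; mem=40
  op12 P0: store L4 := 76 → M/I/I/I on L4; bus BusUpgr; mem=14
  op13 P0: load  L3 → S/S/I/I on L3; bus (none); mem=76
  op14 P2: load  L3 → S/S/S/I on L3; bus BusRd; mem=76
  op15 P1: store L3 := 73 → I/M/I/I on L3; bus BusUpgr; mem=76
  op16 P1: store L0 := 13 → I/M/I/I on L0; bus BusRdX Flush; mem=44
  op17 P1: store L3 := 9 → I/M/I/I on L3; bus (none); mem=76
  op18 P2: load  L6 → S/I/S/I on L6; bus BusRd Flush; mem=79
  op19 P0: store L6 := 56 → M/I/I/I on L6; bus BusUpgr; mem=79
  op20 P2: load  L2 → I/S/S/I on L2; bus BusRd; mem=10
  op21 P1: store L6 := 63 → I/M/I/I on L6; bus BusRdX Flush; mem=56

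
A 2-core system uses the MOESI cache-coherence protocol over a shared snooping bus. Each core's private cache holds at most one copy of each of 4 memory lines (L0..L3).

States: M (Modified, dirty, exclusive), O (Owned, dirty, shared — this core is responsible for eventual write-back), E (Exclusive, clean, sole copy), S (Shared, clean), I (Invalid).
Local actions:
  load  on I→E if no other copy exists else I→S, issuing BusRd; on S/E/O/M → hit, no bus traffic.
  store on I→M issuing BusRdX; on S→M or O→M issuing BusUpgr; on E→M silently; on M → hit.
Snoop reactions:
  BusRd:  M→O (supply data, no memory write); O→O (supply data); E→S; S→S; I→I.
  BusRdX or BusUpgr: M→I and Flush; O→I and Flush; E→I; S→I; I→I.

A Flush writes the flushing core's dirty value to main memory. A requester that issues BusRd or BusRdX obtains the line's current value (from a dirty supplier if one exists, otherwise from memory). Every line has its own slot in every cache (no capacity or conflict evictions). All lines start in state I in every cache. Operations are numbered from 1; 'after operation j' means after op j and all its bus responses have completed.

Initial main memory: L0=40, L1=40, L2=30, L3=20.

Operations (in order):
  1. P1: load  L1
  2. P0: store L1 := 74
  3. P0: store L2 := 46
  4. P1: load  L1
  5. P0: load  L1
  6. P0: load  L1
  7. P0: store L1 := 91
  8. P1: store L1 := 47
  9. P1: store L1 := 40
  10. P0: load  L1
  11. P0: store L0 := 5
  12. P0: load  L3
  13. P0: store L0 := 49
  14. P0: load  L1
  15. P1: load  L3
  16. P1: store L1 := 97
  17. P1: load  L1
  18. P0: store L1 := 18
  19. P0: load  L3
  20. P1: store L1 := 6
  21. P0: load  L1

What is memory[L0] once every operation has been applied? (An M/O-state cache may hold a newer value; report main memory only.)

[1] P1: load  L1 | P0:I, P1:E(40) | bus: BusRd
[2] P0: store L1 := 74 | P0:M(74), P1:I | bus: BusRdX
[3] P0: store L2 := 46 | P0:M(46), P1:I | bus: BusRdX
[4] P1: load  L1 | P0:O(74), P1:S(74) | bus: BusRd
[5] P0: load  L1 | P0:O(74), P1:S(74) | bus: none
[6] P0: load  L1 | P0:O(74), P1:S(74) | bus: none
[7] P0: store L1 := 91 | P0:M(91), P1:I | bus: BusUpgr
[8] P1: store L1 := 47 | P0:I, P1:M(47) | bus: BusRdX,Flush
[9] P1: store L1 := 40 | P0:I, P1:M(40) | bus: none
[10] P0: load  L1 | P0:S(40), P1:O(40) | bus: BusRd
[11] P0: store L0 := 5 | P0:M(5), P1:I | bus: BusRdX
[12] P0: load  L3 | P0:E(20), P1:I | bus: BusRd
[13] P0: store L0 := 49 | P0:M(49), P1:I | bus: none
[14] P0: load  L1 | P0:S(40), P1:O(40) | bus: none
[15] P1: load  L3 | P0:S(20), P1:S(20) | bus: BusRd
[16] P1: store L1 := 97 | P0:I, P1:M(97) | bus: BusUpgr
[17] P1: load  L1 | P0:I, P1:M(97) | bus: none
[18] P0: store L1 := 18 | P0:M(18), P1:I | bus: BusRdX,Flush
[19] P0: load  L3 | P0:S(20), P1:S(20) | bus: none
[20] P1: store L1 := 6 | P0:I, P1:M(6) | bus: BusRdX,Flush
[21] P0: load  L1 | P0:S(6), P1:O(6) | bus: BusRd

memory[L0] = 40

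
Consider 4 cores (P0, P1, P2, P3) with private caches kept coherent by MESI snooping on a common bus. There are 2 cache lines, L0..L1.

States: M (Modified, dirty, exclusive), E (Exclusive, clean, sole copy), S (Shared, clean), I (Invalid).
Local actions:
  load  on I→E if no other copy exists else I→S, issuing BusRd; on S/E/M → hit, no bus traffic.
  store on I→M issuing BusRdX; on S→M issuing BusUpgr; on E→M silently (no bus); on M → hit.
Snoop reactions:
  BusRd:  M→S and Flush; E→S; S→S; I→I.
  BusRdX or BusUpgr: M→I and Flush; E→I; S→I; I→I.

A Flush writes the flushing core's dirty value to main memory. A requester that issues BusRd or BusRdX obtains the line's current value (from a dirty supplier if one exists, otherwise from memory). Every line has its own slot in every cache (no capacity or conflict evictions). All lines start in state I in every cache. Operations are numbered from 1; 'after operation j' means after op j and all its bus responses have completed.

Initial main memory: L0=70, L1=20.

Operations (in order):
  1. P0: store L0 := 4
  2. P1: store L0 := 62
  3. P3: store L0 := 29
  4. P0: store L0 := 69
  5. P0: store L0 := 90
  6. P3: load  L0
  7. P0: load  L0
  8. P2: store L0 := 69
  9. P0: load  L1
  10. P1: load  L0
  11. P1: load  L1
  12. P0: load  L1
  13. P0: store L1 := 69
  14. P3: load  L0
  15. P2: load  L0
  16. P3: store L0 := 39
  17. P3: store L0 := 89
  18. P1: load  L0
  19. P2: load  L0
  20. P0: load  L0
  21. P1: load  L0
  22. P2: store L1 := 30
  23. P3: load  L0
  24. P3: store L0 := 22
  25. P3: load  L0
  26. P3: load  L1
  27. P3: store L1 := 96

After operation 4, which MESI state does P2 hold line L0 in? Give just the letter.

state = I

  op1 P0: store L0 := 4 → M/I/I/I on L0; bus BusRdX; mem=70
  op2 P1: store L0 := 62 → I/M/I/I on L0; bus BusRdX Flush; mem=4
  op3 P3: store L0 := 29 → I/I/I/M on L0; bus BusRdX Flush; mem=62
  op4 P0: store L0 := 69 → M/I/I/I on L0; bus BusRdX Flush; mem=29
  op5 P0: store L0 := 90 → M/I/I/I on L0; bus (none); mem=29
  op6 P3: load  L0 → S/I/I/S on L0; bus BusRd Flush; mem=90
  op7 P0: load  L0 → S/I/I/S on L0; bus (none); mem=90
  op8 P2: store L0 := 69 → I/I/M/I on L0; bus BusRdX; mem=90
  op9 P0: load  L1 → E/I/I/I on L1; bus BusRd; mem=20
  op10 P1: load  L0 → I/S/S/I on L0; bus BusRd Flush; mem=69
  op11 P1: load  L1 → S/S/I/I on L1; bus BusRd; mem=20
  op12 P0: load  L1 → S/S/I/I on L1; bus (none); mem=20
  op13 P0: store L1 := 69 → M/I/I/I on L1; bus BusUpgr; mem=20
  op14 P3: load  L0 → I/S/S/S on L0; bus BusRd; mem=69
  op15 P2: load  L0 → I/S/S/S on L0; bus (none); mem=69
  op16 P3: store L0 := 39 → I/I/I/M on L0; bus BusUpgr; mem=69
  op17 P3: store L0 := 89 → I/I/I/M on L0; bus (none); mem=69
  op18 P1: load  L0 → I/S/I/S on L0; bus BusRd Flush; mem=89
  op19 P2: load  L0 → I/S/S/S on L0; bus BusRd; mem=89
  op20 P0: load  L0 → S/S/S/S on L0; bus BusRd; mem=89
  op21 P1: load  L0 → S/S/S/S on L0; bus (none); mem=89
  op22 P2: store L1 := 30 → I/I/M/I on L1; bus BusRdX Flush; mem=69
  op23 P3: load  L0 → S/S/S/S on L0; bus (none); mem=89
  op24 P3: store L0 := 22 → I/I/I/M on L0; bus BusUpgr; mem=89
  op25 P3: load  L0 → I/I/I/M on L0; bus (none); mem=89
  op26 P3: load  L1 → I/I/S/S on L1; bus BusRd Flush; mem=30
  op27 P3: store L1 := 96 → I/I/I/M on L1; bus BusUpgr; mem=30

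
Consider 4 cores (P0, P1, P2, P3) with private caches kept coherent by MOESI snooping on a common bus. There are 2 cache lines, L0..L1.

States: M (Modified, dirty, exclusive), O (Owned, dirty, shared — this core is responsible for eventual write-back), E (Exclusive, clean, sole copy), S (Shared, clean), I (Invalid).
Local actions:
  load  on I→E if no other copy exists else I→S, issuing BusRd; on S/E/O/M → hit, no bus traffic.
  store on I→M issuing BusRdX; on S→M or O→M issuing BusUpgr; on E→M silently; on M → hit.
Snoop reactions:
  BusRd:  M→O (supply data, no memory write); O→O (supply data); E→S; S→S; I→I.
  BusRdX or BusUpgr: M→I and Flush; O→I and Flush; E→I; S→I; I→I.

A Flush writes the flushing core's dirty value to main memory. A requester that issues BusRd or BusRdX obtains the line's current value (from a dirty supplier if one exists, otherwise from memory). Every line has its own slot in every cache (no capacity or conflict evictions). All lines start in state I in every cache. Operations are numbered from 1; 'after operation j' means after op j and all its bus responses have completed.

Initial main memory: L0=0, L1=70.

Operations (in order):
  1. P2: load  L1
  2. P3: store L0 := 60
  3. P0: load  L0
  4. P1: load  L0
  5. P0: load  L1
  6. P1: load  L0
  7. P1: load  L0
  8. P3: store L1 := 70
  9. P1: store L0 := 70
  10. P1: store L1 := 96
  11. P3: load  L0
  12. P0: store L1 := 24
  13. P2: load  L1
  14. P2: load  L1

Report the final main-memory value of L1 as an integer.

memory[L1] = 96

1. P2: load  L1  bus=[BusRd]  L1: P0=I P1=I P2=E P3=I  mem[L1]=70
2. P3: store L0 := 60  bus=[BusRdX]  L0: P0=I P1=I P2=I P3=M  mem[L0]=0
3. P0: load  L0  bus=[BusRd]  L0: P0=S P1=I P2=I P3=O  mem[L0]=0
4. P1: load  L0  bus=[BusRd]  L0: P0=S P1=S P2=I P3=O  mem[L0]=0
5. P0: load  L1  bus=[BusRd]  L1: P0=S P1=I P2=S P3=I  mem[L1]=70
6. P1: load  L0  bus=[-]  L0: P0=S P1=S P2=I P3=O  mem[L0]=0
7. P1: load  L0  bus=[-]  L0: P0=S P1=S P2=I P3=O  mem[L0]=0
8. P3: store L1 := 70  bus=[BusRdX]  L1: P0=I P1=I P2=I P3=M  mem[L1]=70
9. P1: store L0 := 70  bus=[BusUpgr,Flush]  L0: P0=I P1=M P2=I P3=I  mem[L0]=60
10. P1: store L1 := 96  bus=[BusRdX,Flush]  L1: P0=I P1=M P2=I P3=I  mem[L1]=70
11. P3: load  L0  bus=[BusRd]  L0: P0=I P1=O P2=I P3=S  mem[L0]=60
12. P0: store L1 := 24  bus=[BusRdX,Flush]  L1: P0=M P1=I P2=I P3=I  mem[L1]=96
13. P2: load  L1  bus=[BusRd]  L1: P0=O P1=I P2=S P3=I  mem[L1]=96
14. P2: load  L1  bus=[-]  L1: P0=O P1=I P2=S P3=I  mem[L1]=96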